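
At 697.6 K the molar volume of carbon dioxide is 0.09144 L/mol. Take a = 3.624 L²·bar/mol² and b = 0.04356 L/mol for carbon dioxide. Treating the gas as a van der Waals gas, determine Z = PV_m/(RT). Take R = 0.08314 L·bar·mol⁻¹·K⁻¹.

Z ≈ 1.226

P = RT/(V_m − b) − a/V_m² = (0.08314)(697.6)/(0.09144 − 0.04356) − 3.624/(0.09144)²
  = 57.998/0.047880 − 433.43 = 1211.3 − 433.43 = 777.9 bar
Z = PV_m/(RT) = (777.9)(0.09144)/((0.08314)(697.6)) = 71.131/57.998 = 1.226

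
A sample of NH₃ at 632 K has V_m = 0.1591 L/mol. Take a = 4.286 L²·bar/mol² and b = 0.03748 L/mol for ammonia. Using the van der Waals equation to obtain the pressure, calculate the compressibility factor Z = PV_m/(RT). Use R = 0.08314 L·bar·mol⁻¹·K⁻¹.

P = RT/(V_m − b) − a/V_m² = (0.08314)(632)/(0.1591 − 0.03748) − 4.286/(0.1591)²
  = 52.544/0.12162 − 169.32 = 432.03 − 169.32 = 262.71 bar
Z = PV_m/(RT) = (262.71)(0.1591)/((0.08314)(632)) = 41.797/52.544 = 0.7955

Z ≈ 0.7955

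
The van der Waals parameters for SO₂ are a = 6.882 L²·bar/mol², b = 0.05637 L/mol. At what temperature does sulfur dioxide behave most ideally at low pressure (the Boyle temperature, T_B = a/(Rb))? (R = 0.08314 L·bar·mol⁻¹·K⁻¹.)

For a van der Waals gas the second virial coefficient B₂ = b − a/(RT) vanishes at T_B = a/(Rb).
T_B = 6.882/(0.08314×0.05637) = 6.882/0.0046866 = 1468 K

T_B ≈ 1468 K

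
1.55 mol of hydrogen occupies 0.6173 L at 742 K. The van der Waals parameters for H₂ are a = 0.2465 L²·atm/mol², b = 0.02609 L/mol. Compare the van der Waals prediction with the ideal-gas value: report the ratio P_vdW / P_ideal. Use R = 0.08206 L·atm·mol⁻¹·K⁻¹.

Ideal: P_ideal = nRT/V = (1.55)(0.08206)(742)/0.6173 = 152.887 atm
vdW: P = nRT/(V − nb) − a n²/V² = 94.3772/0.576861 − 0.592216/0.381059 = 163.605 − 1.55413 = 162.051 atm
Ratio = 162.051/152.887 = 1.060

P_vdW / P_ideal ≈ 1.060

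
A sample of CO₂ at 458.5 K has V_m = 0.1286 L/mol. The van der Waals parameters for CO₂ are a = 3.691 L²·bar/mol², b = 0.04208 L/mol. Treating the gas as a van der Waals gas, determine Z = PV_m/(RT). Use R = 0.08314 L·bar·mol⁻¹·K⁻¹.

Z ≈ 0.7334

P = RT/(V_m − b) − a/V_m² = (0.08314)(458.5)/(0.1286 − 0.04208) − 3.691/(0.1286)²
  = 38.120/0.086520 − 223.18 = 440.59 − 223.18 = 217.41 bar
Z = PV_m/(RT) = (217.41)(0.1286)/((0.08314)(458.5)) = 27.959/38.120 = 0.7334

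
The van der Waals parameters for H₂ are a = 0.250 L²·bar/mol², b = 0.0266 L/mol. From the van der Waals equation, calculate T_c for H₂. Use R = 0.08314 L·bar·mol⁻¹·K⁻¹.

For a van der Waals gas, T_c = 8a/(27Rb).
T_c = 8×0.250/(27×0.08314×0.0266) = 2.0000/0.059711 = 33.49 K

T_c ≈ 33.49 K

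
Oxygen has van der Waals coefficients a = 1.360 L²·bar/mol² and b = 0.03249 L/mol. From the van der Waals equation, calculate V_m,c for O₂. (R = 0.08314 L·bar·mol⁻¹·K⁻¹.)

For a van der Waals gas, V_m,c = 3b.
V_m,c = 3×0.03249 = 0.09747 L/mol

V_m,c ≈ 0.09747 L/mol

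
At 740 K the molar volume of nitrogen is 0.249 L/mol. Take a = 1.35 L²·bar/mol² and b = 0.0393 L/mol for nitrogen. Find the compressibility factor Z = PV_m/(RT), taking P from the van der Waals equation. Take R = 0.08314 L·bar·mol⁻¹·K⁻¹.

Z ≈ 1.099

P = RT/(V_m − b) − a/V_m² = (0.08314)(740)/(0.249 − 0.0393) − 1.35/(0.249)²
  = 61.524/0.20970 − 21.774 = 293.39 − 21.774 = 271.62 bar
Z = PV_m/(RT) = (271.62)(0.249)/((0.08314)(740)) = 67.633/61.524 = 1.099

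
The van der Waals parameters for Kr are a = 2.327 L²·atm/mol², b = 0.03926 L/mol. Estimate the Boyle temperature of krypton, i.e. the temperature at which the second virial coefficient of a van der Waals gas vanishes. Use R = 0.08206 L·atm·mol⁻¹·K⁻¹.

T_B ≈ 722.3 K

For a van der Waals gas the second virial coefficient B₂ = b − a/(RT) vanishes at T_B = a/(Rb).
T_B = 2.327/(0.08206×0.03926) = 2.327/0.0032217 = 722.3 K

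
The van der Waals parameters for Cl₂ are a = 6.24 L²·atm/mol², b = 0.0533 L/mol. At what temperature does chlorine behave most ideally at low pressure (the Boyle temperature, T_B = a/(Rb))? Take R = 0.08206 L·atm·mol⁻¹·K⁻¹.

T_B ≈ 1427 K

For a van der Waals gas the second virial coefficient B₂ = b − a/(RT) vanishes at T_B = a/(Rb).
T_B = 6.24/(0.08206×0.0533) = 6.24/0.0043738 = 1427 K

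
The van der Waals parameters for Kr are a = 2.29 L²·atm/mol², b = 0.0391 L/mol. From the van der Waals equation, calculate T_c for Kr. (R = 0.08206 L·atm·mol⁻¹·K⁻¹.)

For a van der Waals gas, T_c = 8a/(27Rb).
T_c = 8×2.29/(27×0.08206×0.0391) = 18.320/0.086631 = 211.5 K

T_c ≈ 211.5 K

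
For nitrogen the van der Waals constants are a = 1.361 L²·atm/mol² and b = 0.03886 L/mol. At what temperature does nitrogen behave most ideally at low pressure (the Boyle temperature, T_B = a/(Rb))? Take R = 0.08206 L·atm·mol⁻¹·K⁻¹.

T_B ≈ 426.8 K

For a van der Waals gas the second virial coefficient B₂ = b − a/(RT) vanishes at T_B = a/(Rb).
T_B = 1.361/(0.08206×0.03886) = 1.361/0.0031889 = 426.8 K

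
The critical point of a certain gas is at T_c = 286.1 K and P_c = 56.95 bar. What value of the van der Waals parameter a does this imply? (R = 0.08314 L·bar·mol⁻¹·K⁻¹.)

From T_c = 8a/(27Rb) and P_c = a/(27b²): a = 27 R² T_c²/(64 P_c).
a = 27×(0.08314)²×(286.1)²/(64×56.95) = 15276/3644.8 = 4.191 L²·bar/mol²

a ≈ 4.191 L²·bar/mol²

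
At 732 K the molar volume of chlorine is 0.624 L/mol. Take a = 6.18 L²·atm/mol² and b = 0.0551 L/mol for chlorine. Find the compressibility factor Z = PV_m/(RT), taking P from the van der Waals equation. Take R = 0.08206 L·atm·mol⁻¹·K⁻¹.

P = RT/(V_m − b) − a/V_m² = (0.08206)(732)/(0.624 − 0.0551) − 6.18/(0.624)²
  = 60.068/0.56890 − 15.872 = 105.59 − 15.872 = 89.72 atm
Z = PV_m/(RT) = (89.72)(0.624)/((0.08206)(732)) = 55.985/60.068 = 0.9320

Z ≈ 0.9320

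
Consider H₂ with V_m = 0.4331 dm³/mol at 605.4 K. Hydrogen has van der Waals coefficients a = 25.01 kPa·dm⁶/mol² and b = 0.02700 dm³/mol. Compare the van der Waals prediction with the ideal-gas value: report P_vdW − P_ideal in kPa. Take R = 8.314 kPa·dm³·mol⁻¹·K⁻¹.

Ideal: P_ideal = RT/V_m = (8.314)(605.4)/0.4331 = 11621.6 kPa
vdW: P = RT/(V_m − b) − a/V_m² = 5033.30/0.406100 − 25.01/0.187576 = 12394.2 − 133.333 = 12260.9 kPa
ΔP = 12260.9 − 11621.6 = 639 kPa

ΔP ≈ 639 kPa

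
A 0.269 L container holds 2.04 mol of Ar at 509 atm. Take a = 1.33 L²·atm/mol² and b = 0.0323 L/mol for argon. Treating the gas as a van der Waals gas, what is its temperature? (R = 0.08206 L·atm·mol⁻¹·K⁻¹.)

T ≈ 710.4 K

T = (P + a n²/V²)(V − nb)/(nR)
P + a n²/V² = 509 + (1.33)(2.04)²/(0.269)² = 585.49 atm
V − nb = 0.269 − (2.04)(0.0323) = 0.20311 L
T = (585.49)(0.20311)/((2.04)(0.08206)) = 710.4 K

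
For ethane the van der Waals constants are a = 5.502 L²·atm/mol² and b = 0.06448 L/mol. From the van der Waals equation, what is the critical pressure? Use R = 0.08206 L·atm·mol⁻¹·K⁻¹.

For a van der Waals gas, P_c = a/(27b²).
P_c = 5.502/(27×(0.06448)²) = 5.502/0.11226 = 49.01 atm

P_c ≈ 49.01 atm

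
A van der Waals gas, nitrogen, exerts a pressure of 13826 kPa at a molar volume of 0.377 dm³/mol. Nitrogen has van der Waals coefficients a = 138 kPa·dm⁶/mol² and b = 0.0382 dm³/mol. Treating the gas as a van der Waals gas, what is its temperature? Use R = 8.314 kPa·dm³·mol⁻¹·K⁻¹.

T ≈ 603.0 K

T = (P + a/V_m²)(V_m − b)/R
P + a/V_m² = 13826 + 138/(0.377)² = 14797 kPa
V_m − b = 0.377 − 0.0382 = 0.33880 dm³/mol
T = (14797)(0.33880)/8.314 = 603.0 K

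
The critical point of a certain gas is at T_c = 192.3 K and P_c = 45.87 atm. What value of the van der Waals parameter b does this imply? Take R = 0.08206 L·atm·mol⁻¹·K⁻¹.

b ≈ 0.04300 L/mol

From T_c = 8a/(27Rb) and P_c = a/(27b²): b = R T_c/(8 P_c).
b = (0.08206)(192.3)/(8×45.87) = 15.780/366.96 = 0.04300 L/mol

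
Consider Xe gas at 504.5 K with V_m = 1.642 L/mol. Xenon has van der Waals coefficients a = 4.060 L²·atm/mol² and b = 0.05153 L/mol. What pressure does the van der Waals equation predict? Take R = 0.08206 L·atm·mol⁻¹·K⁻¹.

P ≈ 24.52 atm

P = RT/(V_m − b) − a/V_m²
RT/(V_m − b) = (0.08206)(504.5)/(1.642 − 0.05153) = 41.399/1.5905 = 26.029 atm
a/V_m² = 4.060/(1.642)² = 1.5058 atm
P = 26.029 − 1.5058 = 24.52 atm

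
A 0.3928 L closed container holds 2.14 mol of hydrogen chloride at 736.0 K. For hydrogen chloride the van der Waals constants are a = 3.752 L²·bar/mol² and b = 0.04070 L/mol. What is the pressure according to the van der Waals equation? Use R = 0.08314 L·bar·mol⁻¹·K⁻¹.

P = nRT/(V − nb) − a n²/V²
nRT/(V − nb) = (2.14)(0.08314)(736.0)/(0.3928 − 2.14×0.04070) = 130.95/0.30570 = 428.36 bar
a n²/V² = (3.752)(2.14)²/(0.3928)² = 111.36 bar
P = 428.36 − 111.36 = 317.0 bar

P ≈ 317.0 bar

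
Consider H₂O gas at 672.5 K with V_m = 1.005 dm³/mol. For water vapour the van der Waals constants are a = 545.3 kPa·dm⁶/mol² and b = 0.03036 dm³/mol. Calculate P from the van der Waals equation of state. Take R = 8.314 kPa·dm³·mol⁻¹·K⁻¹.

P = RT/(V_m − b) − a/V_m²
RT/(V_m − b) = (8.314)(672.5)/(1.005 − 0.03036) = 5591.2/0.97464 = 5736.7 kPa
a/V_m² = 545.3/(1.005)² = 539.89 kPa
P = 5736.7 − 539.89 = 5197 kPa

P ≈ 5197 kPa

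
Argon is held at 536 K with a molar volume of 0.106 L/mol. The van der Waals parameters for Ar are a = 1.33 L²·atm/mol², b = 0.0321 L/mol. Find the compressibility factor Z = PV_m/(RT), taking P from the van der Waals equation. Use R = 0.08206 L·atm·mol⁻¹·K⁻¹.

Z ≈ 1.149

P = RT/(V_m − b) − a/V_m² = (0.08206)(536)/(0.106 − 0.0321) − 1.33/(0.106)²
  = 43.984/0.073900 − 118.37 = 595.18 − 118.37 = 476.81 atm
Z = PV_m/(RT) = (476.81)(0.106)/((0.08206)(536)) = 50.542/43.984 = 1.149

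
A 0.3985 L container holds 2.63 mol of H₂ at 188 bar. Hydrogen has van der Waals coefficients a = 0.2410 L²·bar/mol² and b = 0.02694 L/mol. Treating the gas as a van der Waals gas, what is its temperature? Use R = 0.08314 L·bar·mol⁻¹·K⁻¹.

T = (P + a n²/V²)(V − nb)/(nR)
P + a n²/V² = 188 + (0.2410)(2.63)²/(0.3985)² = 198.50 bar
V − nb = 0.3985 − (2.63)(0.02694) = 0.32765 L
T = (198.50)(0.32765)/((2.63)(0.08314)) = 297.4 K

T ≈ 297.4 K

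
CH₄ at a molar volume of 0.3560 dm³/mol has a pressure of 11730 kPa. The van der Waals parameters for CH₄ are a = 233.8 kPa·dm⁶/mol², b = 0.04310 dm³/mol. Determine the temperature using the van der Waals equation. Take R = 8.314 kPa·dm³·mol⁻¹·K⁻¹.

T ≈ 510.9 K

T = (P + a/V_m²)(V_m − b)/R
P + a/V_m² = 11730 + 233.8/(0.3560)² = 13575 kPa
V_m − b = 0.3560 − 0.04310 = 0.31290 dm³/mol
T = (13575)(0.31290)/8.314 = 510.9 K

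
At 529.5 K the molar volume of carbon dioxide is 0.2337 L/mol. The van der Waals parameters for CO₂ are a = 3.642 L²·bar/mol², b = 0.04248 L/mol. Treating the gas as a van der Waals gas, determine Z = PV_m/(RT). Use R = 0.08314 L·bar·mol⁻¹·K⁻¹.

P = RT/(V_m − b) − a/V_m² = (0.08314)(529.5)/(0.2337 − 0.04248) − 3.642/(0.2337)²
  = 44.023/0.19122 − 66.684 = 230.22 − 66.684 = 163.54 bar
Z = PV_m/(RT) = (163.54)(0.2337)/((0.08314)(529.5)) = 38.219/44.023 = 0.8682

Z ≈ 0.8682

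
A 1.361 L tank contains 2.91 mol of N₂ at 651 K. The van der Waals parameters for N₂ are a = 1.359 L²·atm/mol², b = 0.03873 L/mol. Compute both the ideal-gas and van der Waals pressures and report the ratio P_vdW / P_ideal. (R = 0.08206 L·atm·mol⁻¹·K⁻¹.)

P_vdW / P_ideal ≈ 1.036

Ideal: P_ideal = nRT/V = (2.91)(0.08206)(651)/1.361 = 114.221 atm
vdW: P = nRT/(V − nb) − a n²/V² = 155.455/1.24830 − 11.5081/1.85232 = 124.533 − 6.21280 = 118.320 atm
Ratio = 118.320/114.221 = 1.036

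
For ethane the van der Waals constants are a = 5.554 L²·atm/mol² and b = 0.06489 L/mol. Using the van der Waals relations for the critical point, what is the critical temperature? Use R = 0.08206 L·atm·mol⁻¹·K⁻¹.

For a van der Waals gas, T_c = 8a/(27Rb).
T_c = 8×5.554/(27×0.08206×0.06489) = 44.432/0.14377 = 309.0 K

T_c ≈ 309.0 K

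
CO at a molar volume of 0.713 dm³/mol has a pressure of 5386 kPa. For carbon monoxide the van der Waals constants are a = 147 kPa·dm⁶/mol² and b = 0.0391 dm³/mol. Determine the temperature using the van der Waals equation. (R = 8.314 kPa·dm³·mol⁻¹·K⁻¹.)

T ≈ 460.0 K

T = (P + a/V_m²)(V_m − b)/R
P + a/V_m² = 5386 + 147/(0.713)² = 5675.2 kPa
V_m − b = 0.713 − 0.0391 = 0.67390 dm³/mol
T = (5675.2)(0.67390)/8.314 = 460.0 K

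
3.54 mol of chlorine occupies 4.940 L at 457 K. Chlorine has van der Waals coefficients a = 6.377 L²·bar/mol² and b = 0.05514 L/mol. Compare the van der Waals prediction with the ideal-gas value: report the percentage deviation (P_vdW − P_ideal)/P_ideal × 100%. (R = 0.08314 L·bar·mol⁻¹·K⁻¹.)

-7.91 %

Ideal: P_ideal = nRT/V = (3.54)(0.08314)(457)/4.940 = 27.2272 bar
vdW: P = nRT/(V − nb) − a n²/V² = 134.502/4.74480 − 79.9140/24.4036 = 28.3472 − 3.27468 = 25.0725 bar
% deviation = (25.0725 − 27.2272)/27.2272 × 100% = -7.91%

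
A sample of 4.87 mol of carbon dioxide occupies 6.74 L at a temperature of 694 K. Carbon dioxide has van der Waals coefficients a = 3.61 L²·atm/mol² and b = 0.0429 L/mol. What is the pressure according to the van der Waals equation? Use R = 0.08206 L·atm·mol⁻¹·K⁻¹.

P = nRT/(V − nb) − a n²/V²
nRT/(V − nb) = (4.87)(0.08206)(694)/(6.74 − 4.87×0.0429) = 277.34/6.5311 = 42.465 atm
a n²/V² = (3.61)(4.87)²/(6.74)² = 1.8847 atm
P = 42.465 − 1.8847 = 40.58 atm

P ≈ 40.58 atm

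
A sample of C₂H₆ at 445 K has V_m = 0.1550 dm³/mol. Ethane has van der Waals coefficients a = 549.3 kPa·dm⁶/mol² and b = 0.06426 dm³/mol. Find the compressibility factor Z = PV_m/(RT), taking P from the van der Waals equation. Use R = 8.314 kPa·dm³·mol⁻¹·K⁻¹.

P = RT/(V_m − b) − a/V_m² = (8.314)(445)/(0.1550 − 0.06426) − 549.3/(0.1550)²
  = 3699.7/0.090740 − 22864 = 40773 − 22864 = 17909 kPa
Z = PV_m/(RT) = (17909)(0.1550)/((8.314)(445)) = 2775.9/3699.7 = 0.7503

Z ≈ 0.7503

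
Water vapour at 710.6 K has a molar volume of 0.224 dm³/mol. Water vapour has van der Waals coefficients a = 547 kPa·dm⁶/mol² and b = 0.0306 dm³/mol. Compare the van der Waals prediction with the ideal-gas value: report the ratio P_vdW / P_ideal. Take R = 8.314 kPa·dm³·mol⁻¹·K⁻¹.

Ideal: P_ideal = RT/V_m = (8.314)(710.6)/0.224 = 26374.7 kPa
vdW: P = RT/(V_m − b) − a/V_m² = 5907.93/0.193400 − 547/0.0501760 = 30547.7 − 10901.6 = 19646.1 kPa
Ratio = 19646.1/26374.7 = 0.7449

P_vdW / P_ideal ≈ 0.7449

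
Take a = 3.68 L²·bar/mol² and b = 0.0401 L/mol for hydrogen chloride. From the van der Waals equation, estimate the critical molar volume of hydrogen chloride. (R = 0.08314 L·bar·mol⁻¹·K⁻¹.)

For a van der Waals gas, V_m,c = 3b.
V_m,c = 3×0.0401 = 0.1203 L/mol

V_m,c ≈ 0.1203 L/mol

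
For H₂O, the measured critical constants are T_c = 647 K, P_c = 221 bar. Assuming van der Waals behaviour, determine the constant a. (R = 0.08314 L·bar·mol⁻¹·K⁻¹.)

a ≈ 5.524 L²·bar/mol²

From T_c = 8a/(27Rb) and P_c = a/(27b²): a = 27 R² T_c²/(64 P_c).
a = 27×(0.08314)²×(647)²/(64×221) = 78125/14144 = 5.524 L²·bar/mol²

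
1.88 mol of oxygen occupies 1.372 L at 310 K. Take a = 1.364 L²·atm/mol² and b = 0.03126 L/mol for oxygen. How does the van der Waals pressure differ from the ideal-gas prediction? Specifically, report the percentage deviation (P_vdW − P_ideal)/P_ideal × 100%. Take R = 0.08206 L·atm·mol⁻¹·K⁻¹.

Ideal: P_ideal = nRT/V = (1.88)(0.08206)(310)/1.372 = 34.8576 atm
vdW: P = nRT/(V − nb) − a n²/V² = 47.8246/1.31323 − 4.82092/1.88238 = 36.4175 − 2.56108 = 33.8564 atm
% deviation = (33.8564 − 34.8576)/34.8576 × 100% = -2.87%

-2.87 %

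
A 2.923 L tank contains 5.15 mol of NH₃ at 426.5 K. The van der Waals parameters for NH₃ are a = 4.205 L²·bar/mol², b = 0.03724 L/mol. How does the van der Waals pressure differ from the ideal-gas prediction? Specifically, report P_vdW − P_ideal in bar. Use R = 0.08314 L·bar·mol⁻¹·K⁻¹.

ΔP ≈ -8.666 bar

Ideal: P_ideal = nRT/V = (5.15)(0.08314)(426.5)/2.923 = 62.4752 bar
vdW: P = nRT/(V − nb) − a n²/V² = 182.615/2.73121 − 111.527/8.54393 = 66.8623 − 13.0534 = 53.8089 bar
ΔP = 53.8089 − 62.4752 = -8.666 bar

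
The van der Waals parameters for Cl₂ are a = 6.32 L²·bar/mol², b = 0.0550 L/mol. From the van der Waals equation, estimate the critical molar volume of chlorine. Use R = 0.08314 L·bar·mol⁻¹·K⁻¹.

For a van der Waals gas, V_m,c = 3b.
V_m,c = 3×0.0550 = 0.1650 L/mol

V_m,c ≈ 0.1650 L/mol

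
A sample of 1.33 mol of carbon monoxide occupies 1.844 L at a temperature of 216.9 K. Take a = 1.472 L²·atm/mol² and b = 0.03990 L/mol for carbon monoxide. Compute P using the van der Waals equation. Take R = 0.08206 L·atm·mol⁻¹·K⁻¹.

P ≈ 12.45 atm

P = nRT/(V − nb) − a n²/V²
nRT/(V − nb) = (1.33)(0.08206)(216.9)/(1.844 − 1.33×0.03990) = 23.672/1.7909 = 13.218 atm
a n²/V² = (1.472)(1.33)²/(1.844)² = 0.76575 atm
P = 13.218 − 0.76575 = 12.45 atm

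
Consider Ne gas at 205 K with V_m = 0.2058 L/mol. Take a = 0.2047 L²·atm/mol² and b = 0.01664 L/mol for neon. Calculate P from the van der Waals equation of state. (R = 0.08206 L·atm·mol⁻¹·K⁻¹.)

P = RT/(V_m − b) − a/V_m²
RT/(V_m − b) = (0.08206)(205)/(0.2058 − 0.01664) = 16.822/0.18916 = 88.930 atm
a/V_m² = 0.2047/(0.2058)² = 4.8331 atm
P = 88.930 − 4.8331 = 84.10 atm

P ≈ 84.10 atm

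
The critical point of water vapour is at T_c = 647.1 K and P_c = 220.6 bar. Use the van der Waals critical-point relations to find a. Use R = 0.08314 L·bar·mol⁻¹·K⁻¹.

From T_c = 8a/(27Rb) and P_c = a/(27b²): a = 27 R² T_c²/(64 P_c).
a = 27×(0.08314)²×(647.1)²/(64×220.6) = 78150/14118 = 5.535 L²·bar/mol²

a ≈ 5.535 L²·bar/mol²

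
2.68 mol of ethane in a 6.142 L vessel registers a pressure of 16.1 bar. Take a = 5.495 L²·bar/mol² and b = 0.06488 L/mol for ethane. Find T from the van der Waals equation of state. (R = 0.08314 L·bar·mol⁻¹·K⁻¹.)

T = (P + a n²/V²)(V − nb)/(nR)
P + a n²/V² = 16.1 + (5.495)(2.68)²/(6.142)² = 17.146 bar
V − nb = 6.142 − (2.68)(0.06488) = 5.9681 L
T = (17.146)(5.9681)/((2.68)(0.08314)) = 459.3 K

T ≈ 459.3 K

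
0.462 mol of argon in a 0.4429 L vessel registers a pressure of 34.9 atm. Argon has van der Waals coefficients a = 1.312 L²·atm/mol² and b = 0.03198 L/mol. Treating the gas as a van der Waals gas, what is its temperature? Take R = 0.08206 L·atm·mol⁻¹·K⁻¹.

T ≈ 410.2 K

T = (P + a n²/V²)(V − nb)/(nR)
P + a n²/V² = 34.9 + (1.312)(0.462)²/(0.4429)² = 36.328 atm
V − nb = 0.4429 − (0.462)(0.03198) = 0.42813 L
T = (36.328)(0.42813)/((0.462)(0.08206)) = 410.2 K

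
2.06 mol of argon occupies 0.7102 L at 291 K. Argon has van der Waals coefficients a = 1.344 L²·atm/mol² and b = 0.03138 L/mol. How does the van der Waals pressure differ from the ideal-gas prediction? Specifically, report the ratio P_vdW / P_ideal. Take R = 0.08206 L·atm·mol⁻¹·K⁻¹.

P_vdW / P_ideal ≈ 0.9369

Ideal: P_ideal = nRT/V = (2.06)(0.08206)(291)/0.7102 = 69.2646 atm
vdW: P = nRT/(V − nb) − a n²/V² = 49.1917/0.645557 − 5.70340/0.504384 = 76.2004 − 11.3077 = 64.8927 atm
Ratio = 64.8927/69.2646 = 0.9369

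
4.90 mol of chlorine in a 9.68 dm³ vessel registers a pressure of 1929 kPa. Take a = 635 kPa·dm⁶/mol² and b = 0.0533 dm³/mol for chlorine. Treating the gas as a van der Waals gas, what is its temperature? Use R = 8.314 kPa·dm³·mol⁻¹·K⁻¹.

T ≈ 483.6 K

T = (P + a n²/V²)(V − nb)/(nR)
P + a n²/V² = 1929 + (635)(4.90)²/(9.68)² = 2091.7 kPa
V − nb = 9.68 − (4.90)(0.0533) = 9.4188 dm³
T = (2091.7)(9.4188)/((4.90)(8.314)) = 483.6 K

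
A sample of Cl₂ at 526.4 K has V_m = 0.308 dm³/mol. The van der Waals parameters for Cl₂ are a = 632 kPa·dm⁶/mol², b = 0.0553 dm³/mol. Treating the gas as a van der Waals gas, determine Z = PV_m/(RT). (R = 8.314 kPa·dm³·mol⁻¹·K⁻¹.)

Z ≈ 0.7500

P = RT/(V_m − b) − a/V_m² = (8.314)(526.4)/(0.308 − 0.0553) − 632/(0.308)²
  = 4376.5/0.25270 − 6662.2 = 17319 − 6662.2 = 10657 kPa
Z = PV_m/(RT) = (10657)(0.308)/((8.314)(526.4)) = 3282.4/4376.5 = 0.7500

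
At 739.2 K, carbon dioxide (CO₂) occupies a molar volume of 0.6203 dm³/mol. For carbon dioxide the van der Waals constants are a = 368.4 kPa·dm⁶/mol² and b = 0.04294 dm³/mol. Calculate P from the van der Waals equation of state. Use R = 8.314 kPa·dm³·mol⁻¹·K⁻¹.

P ≈ 9687 kPa

P = RT/(V_m − b) − a/V_m²
RT/(V_m − b) = (8.314)(739.2)/(0.6203 − 0.04294) = 6145.7/0.57736 = 10644 kPa
a/V_m² = 368.4/(0.6203)² = 957.45 kPa
P = 10644 − 957.45 = 9687 kPa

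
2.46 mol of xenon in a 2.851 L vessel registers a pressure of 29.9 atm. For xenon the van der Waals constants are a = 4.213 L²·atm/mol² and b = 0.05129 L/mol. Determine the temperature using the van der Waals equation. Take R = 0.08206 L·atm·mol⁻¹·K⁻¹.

T = (P + a n²/V²)(V − nb)/(nR)
P + a n²/V² = 29.9 + (4.213)(2.46)²/(2.851)² = 33.037 atm
V − nb = 2.851 − (2.46)(0.05129) = 2.7248 L
T = (33.037)(2.7248)/((2.46)(0.08206)) = 445.9 K

T ≈ 445.9 K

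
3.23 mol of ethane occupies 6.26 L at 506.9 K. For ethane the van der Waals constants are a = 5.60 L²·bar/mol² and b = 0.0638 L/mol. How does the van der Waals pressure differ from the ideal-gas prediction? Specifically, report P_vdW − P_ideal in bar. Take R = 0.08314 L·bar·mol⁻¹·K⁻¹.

Ideal: P_ideal = nRT/V = (3.23)(0.08314)(506.9)/6.26 = 21.7451 bar
vdW: P = nRT/(V − nb) − a n²/V² = 136.124/6.05393 − 58.4242/39.1876 = 22.4852 − 1.49088 = 20.9943 bar
ΔP = 20.9943 − 21.7451 = -0.751 bar

ΔP ≈ -0.751 bar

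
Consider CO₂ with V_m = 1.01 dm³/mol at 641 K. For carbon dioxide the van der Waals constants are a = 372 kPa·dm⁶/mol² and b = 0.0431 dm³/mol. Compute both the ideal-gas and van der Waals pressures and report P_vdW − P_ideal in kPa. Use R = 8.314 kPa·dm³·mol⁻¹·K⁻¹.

ΔP ≈ -129.5 kPa

Ideal: P_ideal = RT/V_m = (8.314)(641)/1.01 = 5276.51 kPa
vdW: P = RT/(V_m − b) − a/V_m² = 5329.27/0.966900 − 372/1.02010 = 5511.71 − 364.670 = 5147.04 kPa
ΔP = 5147.04 − 5276.51 = -129.5 kPa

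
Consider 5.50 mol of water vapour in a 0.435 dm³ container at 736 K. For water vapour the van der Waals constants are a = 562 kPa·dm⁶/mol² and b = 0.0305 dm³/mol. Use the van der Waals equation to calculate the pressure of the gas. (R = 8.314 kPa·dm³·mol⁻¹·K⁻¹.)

P = nRT/(V − nb) − a n²/V²
nRT/(V − nb) = (5.50)(8.314)(736)/(0.435 − 5.50×0.0305) = 33655/0.26725 = 125931 kPa
a n²/V² = (562)(5.50)²/(0.435)² = 89843 kPa
P = 125931 − 89843 = 36088 kPa

P ≈ 36088 kPa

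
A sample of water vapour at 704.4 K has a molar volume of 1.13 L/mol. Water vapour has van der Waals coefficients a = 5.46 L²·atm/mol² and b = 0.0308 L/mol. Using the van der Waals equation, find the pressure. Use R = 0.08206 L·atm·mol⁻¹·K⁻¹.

P = RT/(V_m − b) − a/V_m²
RT/(V_m − b) = (0.08206)(704.4)/(1.13 − 0.0308) = 57.803/1.0992 = 52.586 atm
a/V_m² = 5.46/(1.13)² = 4.2760 atm
P = 52.586 − 4.2760 = 48.31 atm

P ≈ 48.31 atm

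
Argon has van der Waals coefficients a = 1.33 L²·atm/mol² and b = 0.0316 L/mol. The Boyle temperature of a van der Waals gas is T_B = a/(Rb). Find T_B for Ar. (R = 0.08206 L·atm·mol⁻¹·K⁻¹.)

T_B ≈ 512.9 K

For a van der Waals gas the second virial coefficient B₂ = b − a/(RT) vanishes at T_B = a/(Rb).
T_B = 1.33/(0.08206×0.0316) = 1.33/0.0025931 = 512.9 K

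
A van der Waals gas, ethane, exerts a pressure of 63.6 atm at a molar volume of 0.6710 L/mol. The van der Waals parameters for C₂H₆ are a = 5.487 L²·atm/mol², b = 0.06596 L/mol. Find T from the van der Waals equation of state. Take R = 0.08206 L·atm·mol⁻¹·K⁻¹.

T = (P + a/V_m²)(V_m − b)/R
P + a/V_m² = 63.6 + 5.487/(0.6710)² = 75.787 atm
V_m − b = 0.6710 − 0.06596 = 0.60504 L/mol
T = (75.787)(0.60504)/0.08206 = 558.8 K

T ≈ 558.8 K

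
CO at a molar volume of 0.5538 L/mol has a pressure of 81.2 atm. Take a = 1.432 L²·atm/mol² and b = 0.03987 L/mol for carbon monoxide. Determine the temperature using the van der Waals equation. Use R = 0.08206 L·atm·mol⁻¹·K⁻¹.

T = (P + a/V_m²)(V_m − b)/R
P + a/V_m² = 81.2 + 1.432/(0.5538)² = 85.869 atm
V_m − b = 0.5538 − 0.03987 = 0.51393 L/mol
T = (85.869)(0.51393)/0.08206 = 537.8 K

T ≈ 537.8 K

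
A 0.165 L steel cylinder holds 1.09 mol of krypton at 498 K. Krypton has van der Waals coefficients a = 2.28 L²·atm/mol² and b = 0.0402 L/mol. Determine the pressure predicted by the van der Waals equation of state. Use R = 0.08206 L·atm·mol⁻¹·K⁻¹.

P = nRT/(V − nb) − a n²/V²
nRT/(V − nb) = (1.09)(0.08206)(498)/(0.165 − 1.09×0.0402) = 44.544/0.12118 = 367.59 atm
a n²/V² = (2.28)(1.09)²/(0.165)² = 99.499 atm
P = 367.59 − 99.499 = 268.1 atm

P ≈ 268.1 atm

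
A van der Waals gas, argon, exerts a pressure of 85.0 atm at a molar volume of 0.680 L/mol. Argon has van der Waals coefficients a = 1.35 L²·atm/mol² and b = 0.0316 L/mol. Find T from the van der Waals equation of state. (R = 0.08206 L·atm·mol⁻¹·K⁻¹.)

T = (P + a/V_m²)(V_m − b)/R
P + a/V_m² = 85.0 + 1.35/(0.680)² = 87.920 atm
V_m − b = 0.680 − 0.0316 = 0.64840 L/mol
T = (87.920)(0.64840)/0.08206 = 694.7 K

T ≈ 694.7 K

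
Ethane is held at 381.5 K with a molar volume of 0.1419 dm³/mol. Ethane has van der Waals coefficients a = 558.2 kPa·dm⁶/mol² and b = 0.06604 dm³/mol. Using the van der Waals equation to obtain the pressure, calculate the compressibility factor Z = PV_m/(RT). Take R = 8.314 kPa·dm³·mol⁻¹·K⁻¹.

P = RT/(V_m − b) − a/V_m² = (8.314)(381.5)/(0.1419 − 0.06604) − 558.2/(0.1419)²
  = 3171.8/0.075860 − 27722 = 41811 − 27722 = 14089 kPa
Z = PV_m/(RT) = (14089)(0.1419)/((8.314)(381.5)) = 1999.2/3171.8 = 0.6303

Z ≈ 0.6303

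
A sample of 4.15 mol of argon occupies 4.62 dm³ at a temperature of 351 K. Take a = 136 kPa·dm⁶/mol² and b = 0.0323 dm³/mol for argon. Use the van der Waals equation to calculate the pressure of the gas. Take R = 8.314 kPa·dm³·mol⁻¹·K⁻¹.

P = nRT/(V − nb) − a n²/V²
nRT/(V − nb) = (4.15)(8.314)(351)/(4.62 − 4.15×0.0323) = 12111/4.4860 = 2699.7 kPa
a n²/V² = (136)(4.15)²/(4.62)² = 109.74 kPa
P = 2699.7 − 109.74 = 2590 kPa

P ≈ 2590 kPa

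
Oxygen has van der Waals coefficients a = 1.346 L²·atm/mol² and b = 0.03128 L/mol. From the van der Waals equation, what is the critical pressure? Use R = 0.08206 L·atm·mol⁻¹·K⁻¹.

P_c ≈ 50.95 atm

For a van der Waals gas, P_c = a/(27b²).
P_c = 1.346/(27×(0.03128)²) = 1.346/0.026418 = 50.95 atm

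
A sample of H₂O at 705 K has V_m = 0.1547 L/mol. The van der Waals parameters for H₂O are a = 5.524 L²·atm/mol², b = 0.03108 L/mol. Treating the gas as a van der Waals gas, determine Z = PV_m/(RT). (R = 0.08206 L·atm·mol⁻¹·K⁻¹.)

Z ≈ 0.6342

P = RT/(V_m − b) − a/V_m² = (0.08206)(705)/(0.1547 − 0.03108) − 5.524/(0.1547)²
  = 57.852/0.12362 − 230.82 = 467.98 − 230.82 = 237.16 atm
Z = PV_m/(RT) = (237.16)(0.1547)/((0.08206)(705)) = 36.689/57.852 = 0.6342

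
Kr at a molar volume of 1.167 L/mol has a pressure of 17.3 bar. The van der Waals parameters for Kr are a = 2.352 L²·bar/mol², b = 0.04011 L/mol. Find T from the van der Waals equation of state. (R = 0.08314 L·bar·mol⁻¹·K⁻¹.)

T = (P + a/V_m²)(V_m − b)/R
P + a/V_m² = 17.3 + 2.352/(1.167)² = 19.027 bar
V_m − b = 1.167 − 0.04011 = 1.1269 L/mol
T = (19.027)(1.1269)/0.08314 = 257.9 K

T ≈ 257.9 K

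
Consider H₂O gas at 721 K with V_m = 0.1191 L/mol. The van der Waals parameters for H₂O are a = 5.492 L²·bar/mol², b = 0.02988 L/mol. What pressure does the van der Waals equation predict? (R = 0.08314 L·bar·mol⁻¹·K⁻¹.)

P = RT/(V_m − b) − a/V_m²
RT/(V_m − b) = (0.08314)(721)/(0.1191 − 0.02988) = 59.944/0.089220 = 671.87 bar
a/V_m² = 5.492/(0.1191)² = 387.17 bar
P = 671.87 − 387.17 = 284.7 bar

P ≈ 284.7 bar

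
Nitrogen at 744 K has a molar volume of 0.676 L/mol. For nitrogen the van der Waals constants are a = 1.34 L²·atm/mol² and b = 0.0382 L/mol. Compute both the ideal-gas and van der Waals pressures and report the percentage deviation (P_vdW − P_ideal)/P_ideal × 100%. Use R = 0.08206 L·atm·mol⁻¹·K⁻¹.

2.74 %

Ideal: P_ideal = RT/V_m = (0.08206)(744)/0.676 = 90.3146 atm
vdW: P = RT/(V_m − b) − a/V_m² = 61.0526/0.637800 − 1.34/0.456976 = 95.7237 − 2.93232 = 92.7914 atm
% deviation = (92.7914 − 90.3146)/90.3146 × 100% = 2.74%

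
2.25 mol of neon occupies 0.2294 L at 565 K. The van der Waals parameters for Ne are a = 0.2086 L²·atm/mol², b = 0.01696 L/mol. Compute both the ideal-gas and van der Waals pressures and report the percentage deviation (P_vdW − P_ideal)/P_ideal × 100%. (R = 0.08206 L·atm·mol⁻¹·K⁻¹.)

Ideal: P_ideal = nRT/V = (2.25)(0.08206)(565)/0.2294 = 454.746 atm
vdW: P = nRT/(V − nb) − a n²/V² = 104.319/0.191240 − 1.05604/0.0526244 = 545.487 − 20.0675 = 525.420 atm
% deviation = (525.420 − 454.746)/454.746 × 100% = 15.54%

15.54 %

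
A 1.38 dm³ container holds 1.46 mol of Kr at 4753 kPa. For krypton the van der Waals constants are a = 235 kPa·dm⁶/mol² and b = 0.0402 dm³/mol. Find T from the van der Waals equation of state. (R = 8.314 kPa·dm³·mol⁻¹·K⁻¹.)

T ≈ 546.0 K

T = (P + a n²/V²)(V − nb)/(nR)
P + a n²/V² = 4753 + (235)(1.46)²/(1.38)² = 5016.0 kPa
V − nb = 1.38 − (1.46)(0.0402) = 1.3213 dm³
T = (5016.0)(1.3213)/((1.46)(8.314)) = 546.0 K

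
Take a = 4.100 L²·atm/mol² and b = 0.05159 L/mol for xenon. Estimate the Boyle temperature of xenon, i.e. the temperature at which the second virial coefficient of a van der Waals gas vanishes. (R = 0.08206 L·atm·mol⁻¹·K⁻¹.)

For a van der Waals gas the second virial coefficient B₂ = b − a/(RT) vanishes at T_B = a/(Rb).
T_B = 4.100/(0.08206×0.05159) = 4.100/0.0042335 = 968.5 K

T_B ≈ 968.5 K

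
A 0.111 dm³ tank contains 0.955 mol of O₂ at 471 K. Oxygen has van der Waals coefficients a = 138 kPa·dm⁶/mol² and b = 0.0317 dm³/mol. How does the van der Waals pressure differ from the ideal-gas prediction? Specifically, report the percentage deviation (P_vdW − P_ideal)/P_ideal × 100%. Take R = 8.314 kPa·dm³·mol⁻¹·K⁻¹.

Ideal: P_ideal = nRT/V = (0.955)(8.314)(471)/0.111 = 33690.8 kPa
vdW: P = nRT/(V − nb) − a n²/V² = 3739.68/0.0807265 − 125.859/0.0123210 = 46325.3 − 10215.0 = 36110.3 kPa
% deviation = (36110.3 − 33690.8)/33690.8 × 100% = 7.18%

7.18 %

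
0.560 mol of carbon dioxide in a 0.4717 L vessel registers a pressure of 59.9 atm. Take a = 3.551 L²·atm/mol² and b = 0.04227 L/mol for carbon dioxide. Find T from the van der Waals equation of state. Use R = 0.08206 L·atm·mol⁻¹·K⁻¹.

T ≈ 632.8 K

T = (P + a n²/V²)(V − nb)/(nR)
P + a n²/V² = 59.9 + (3.551)(0.560)²/(0.4717)² = 64.905 atm
V − nb = 0.4717 − (0.560)(0.04227) = 0.44803 L
T = (64.905)(0.44803)/((0.560)(0.08206)) = 632.8 K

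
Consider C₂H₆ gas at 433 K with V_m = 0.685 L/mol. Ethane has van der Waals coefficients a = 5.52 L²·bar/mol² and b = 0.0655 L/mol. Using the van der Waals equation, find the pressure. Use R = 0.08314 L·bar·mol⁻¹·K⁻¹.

P = RT/(V_m − b) − a/V_m²
RT/(V_m − b) = (0.08314)(433)/(0.685 − 0.0655) = 36.000/0.61950 = 58.111 bar
a/V_m² = 5.52/(0.685)² = 11.764 bar
P = 58.111 − 11.764 = 46.35 bar

P ≈ 46.35 bar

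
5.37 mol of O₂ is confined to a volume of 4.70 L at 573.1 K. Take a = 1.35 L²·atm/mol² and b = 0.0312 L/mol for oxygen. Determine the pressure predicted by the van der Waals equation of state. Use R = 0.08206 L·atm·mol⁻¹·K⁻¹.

P ≈ 53.96 atm

P = nRT/(V − nb) − a n²/V²
nRT/(V − nb) = (5.37)(0.08206)(573.1)/(4.70 − 5.37×0.0312) = 252.54/4.5325 = 55.718 atm
a n²/V² = (1.35)(5.37)²/(4.70)² = 1.7623 atm
P = 55.718 − 1.7623 = 53.96 atm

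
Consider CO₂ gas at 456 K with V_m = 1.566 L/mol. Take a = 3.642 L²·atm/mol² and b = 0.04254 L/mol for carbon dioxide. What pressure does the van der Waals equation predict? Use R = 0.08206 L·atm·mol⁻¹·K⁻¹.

P ≈ 23.08 atm

P = RT/(V_m − b) − a/V_m²
RT/(V_m − b) = (0.08206)(456)/(1.566 − 0.04254) = 37.419/1.5235 = 24.561 atm
a/V_m² = 3.642/(1.566)² = 1.4851 atm
P = 24.561 − 1.4851 = 23.08 atm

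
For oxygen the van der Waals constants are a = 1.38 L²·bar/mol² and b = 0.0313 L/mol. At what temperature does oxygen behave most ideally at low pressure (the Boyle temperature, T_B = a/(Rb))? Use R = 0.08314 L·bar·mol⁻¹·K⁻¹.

For a van der Waals gas the second virial coefficient B₂ = b − a/(RT) vanishes at T_B = a/(Rb).
T_B = 1.38/(0.08314×0.0313) = 1.38/0.0026023 = 530.3 K

T_B ≈ 530.3 K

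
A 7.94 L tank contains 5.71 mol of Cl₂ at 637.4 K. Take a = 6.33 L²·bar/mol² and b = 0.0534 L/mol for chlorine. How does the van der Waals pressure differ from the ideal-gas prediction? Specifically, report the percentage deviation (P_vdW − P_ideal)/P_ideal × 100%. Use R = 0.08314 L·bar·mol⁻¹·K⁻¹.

Ideal: P_ideal = nRT/V = (5.71)(0.08314)(637.4)/7.94 = 38.1099 bar
vdW: P = nRT/(V − nb) − a n²/V² = 302.593/7.63509 − 206.384/63.0436 = 39.6319 − 3.27367 = 36.3582 bar
% deviation = (36.3582 − 38.1099)/38.1099 × 100% = -4.60%

-4.60 %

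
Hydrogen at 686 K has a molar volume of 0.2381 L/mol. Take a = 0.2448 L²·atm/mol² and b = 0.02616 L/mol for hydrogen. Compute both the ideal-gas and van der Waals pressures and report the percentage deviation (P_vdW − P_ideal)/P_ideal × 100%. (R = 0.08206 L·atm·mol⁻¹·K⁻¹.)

10.52 %

Ideal: P_ideal = RT/V_m = (0.08206)(686)/0.2381 = 236.427 atm
vdW: P = RT/(V_m − b) − a/V_m² = 56.2932/0.211940 − 0.2448/0.0566916 = 265.609 − 4.31810 = 261.291 atm
% deviation = (261.291 − 236.427)/236.427 × 100% = 10.52%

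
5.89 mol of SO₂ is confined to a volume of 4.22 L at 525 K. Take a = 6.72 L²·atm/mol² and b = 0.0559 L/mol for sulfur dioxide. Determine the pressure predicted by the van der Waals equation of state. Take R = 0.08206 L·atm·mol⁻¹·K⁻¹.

P ≈ 52.13 atm

P = nRT/(V − nb) − a n²/V²
nRT/(V − nb) = (5.89)(0.08206)(525)/(4.22 − 5.89×0.0559) = 253.75/3.8907 = 65.220 atm
a n²/V² = (6.72)(5.89)²/(4.22)² = 13.091 atm
P = 65.220 − 13.091 = 52.13 atm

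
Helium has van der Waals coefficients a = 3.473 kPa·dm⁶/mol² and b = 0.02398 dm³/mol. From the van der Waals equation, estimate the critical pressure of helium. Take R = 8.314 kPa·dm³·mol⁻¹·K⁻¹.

For a van der Waals gas, P_c = a/(27b²).
P_c = 3.473/(27×(0.02398)²) = 3.473/0.015526 = 223.7 kPa

P_c ≈ 223.7 kPa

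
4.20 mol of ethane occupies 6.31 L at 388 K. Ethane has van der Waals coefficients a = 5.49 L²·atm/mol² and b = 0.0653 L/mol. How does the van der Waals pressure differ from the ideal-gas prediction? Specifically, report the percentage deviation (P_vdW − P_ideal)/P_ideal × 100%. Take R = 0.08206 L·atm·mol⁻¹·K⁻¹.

-6.93 %

Ideal: P_ideal = nRT/V = (4.20)(0.08206)(388)/6.31 = 21.1925 atm
vdW: P = nRT/(V − nb) − a n²/V² = 133.725/6.03574 − 96.8436/39.8161 = 22.1555 − 2.43227 = 19.7232 atm
% deviation = (19.7232 − 21.1925)/21.1925 × 100% = -6.93%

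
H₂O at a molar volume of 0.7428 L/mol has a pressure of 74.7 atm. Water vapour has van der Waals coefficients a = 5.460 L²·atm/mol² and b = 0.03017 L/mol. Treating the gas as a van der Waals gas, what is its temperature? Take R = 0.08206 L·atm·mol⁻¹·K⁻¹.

T = (P + a/V_m²)(V_m − b)/R
P + a/V_m² = 74.7 + 5.460/(0.7428)² = 84.596 atm
V_m − b = 0.7428 − 0.03017 = 0.71263 L/mol
T = (84.596)(0.71263)/0.08206 = 734.7 K

T ≈ 734.7 K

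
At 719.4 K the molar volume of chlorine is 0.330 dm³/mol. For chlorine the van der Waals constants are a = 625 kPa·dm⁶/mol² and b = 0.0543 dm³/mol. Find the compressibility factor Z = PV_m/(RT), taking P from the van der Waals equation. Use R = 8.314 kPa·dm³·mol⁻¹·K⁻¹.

P = RT/(V_m − b) − a/V_m² = (8.314)(719.4)/(0.330 − 0.0543) − 625/(0.330)²
  = 5981.1/0.27570 − 5739.2 = 21694 − 5739.2 = 15955 kPa
Z = PV_m/(RT) = (15955)(0.330)/((8.314)(719.4)) = 5265.2/5981.1 = 0.8803

Z ≈ 0.8803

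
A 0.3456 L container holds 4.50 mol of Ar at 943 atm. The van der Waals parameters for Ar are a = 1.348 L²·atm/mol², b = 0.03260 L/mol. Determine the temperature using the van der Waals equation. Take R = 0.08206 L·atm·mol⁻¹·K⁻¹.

T = (P + a n²/V²)(V − nb)/(nR)
P + a n²/V² = 943 + (1.348)(4.50)²/(0.3456)² = 1171.5 atm
V − nb = 0.3456 − (4.50)(0.03260) = 0.19890 L
T = (1171.5)(0.19890)/((4.50)(0.08206)) = 631.0 K

T ≈ 631.0 K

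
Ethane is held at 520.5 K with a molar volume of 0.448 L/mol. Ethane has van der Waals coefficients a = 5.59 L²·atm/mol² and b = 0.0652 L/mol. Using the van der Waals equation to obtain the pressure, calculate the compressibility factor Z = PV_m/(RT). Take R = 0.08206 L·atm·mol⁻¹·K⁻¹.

P = RT/(V_m − b) − a/V_m² = (0.08206)(520.5)/(0.448 − 0.0652) − 5.59/(0.448)²
  = 42.712/0.38280 − 27.852 = 111.58 − 27.852 = 83.73 atm
Z = PV_m/(RT) = (83.73)(0.448)/((0.08206)(520.5)) = 37.511/42.712 = 0.8782

Z ≈ 0.8782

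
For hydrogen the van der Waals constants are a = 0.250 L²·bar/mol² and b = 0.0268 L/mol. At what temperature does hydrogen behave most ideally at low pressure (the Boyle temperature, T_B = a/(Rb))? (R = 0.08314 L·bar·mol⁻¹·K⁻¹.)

For a van der Waals gas the second virial coefficient B₂ = b − a/(RT) vanishes at T_B = a/(Rb).
T_B = 0.250/(0.08314×0.0268) = 0.250/0.0022282 = 112.2 K

T_B ≈ 112.2 K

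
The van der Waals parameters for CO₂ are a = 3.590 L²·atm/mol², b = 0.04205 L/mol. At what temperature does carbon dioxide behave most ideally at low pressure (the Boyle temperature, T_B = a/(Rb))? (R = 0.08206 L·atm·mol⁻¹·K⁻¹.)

T_B ≈ 1040 K

For a van der Waals gas the second virial coefficient B₂ = b − a/(RT) vanishes at T_B = a/(Rb).
T_B = 3.590/(0.08206×0.04205) = 3.590/0.0034506 = 1040 K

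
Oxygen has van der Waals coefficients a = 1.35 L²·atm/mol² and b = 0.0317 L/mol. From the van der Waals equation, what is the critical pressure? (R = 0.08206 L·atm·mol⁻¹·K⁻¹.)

P_c ≈ 49.76 atm

For a van der Waals gas, P_c = a/(27b²).
P_c = 1.35/(27×(0.0317)²) = 1.35/0.027132 = 49.76 atm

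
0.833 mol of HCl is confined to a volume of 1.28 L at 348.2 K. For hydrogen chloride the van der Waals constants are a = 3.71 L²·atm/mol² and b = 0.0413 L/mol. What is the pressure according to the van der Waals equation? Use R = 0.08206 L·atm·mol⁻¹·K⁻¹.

P ≈ 17.54 atm

P = nRT/(V − nb) − a n²/V²
nRT/(V − nb) = (0.833)(0.08206)(348.2)/(1.28 − 0.833×0.0413) = 23.802/1.2456 = 19.109 atm
a n²/V² = (3.71)(0.833)²/(1.28)² = 1.5712 atm
P = 19.109 − 1.5712 = 17.54 atm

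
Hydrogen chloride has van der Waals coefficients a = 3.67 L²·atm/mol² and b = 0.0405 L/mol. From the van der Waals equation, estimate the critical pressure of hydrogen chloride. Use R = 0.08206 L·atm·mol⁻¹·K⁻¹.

For a van der Waals gas, P_c = a/(27b²).
P_c = 3.67/(27×(0.0405)²) = 3.67/0.044287 = 82.87 atm

P_c ≈ 82.87 atm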